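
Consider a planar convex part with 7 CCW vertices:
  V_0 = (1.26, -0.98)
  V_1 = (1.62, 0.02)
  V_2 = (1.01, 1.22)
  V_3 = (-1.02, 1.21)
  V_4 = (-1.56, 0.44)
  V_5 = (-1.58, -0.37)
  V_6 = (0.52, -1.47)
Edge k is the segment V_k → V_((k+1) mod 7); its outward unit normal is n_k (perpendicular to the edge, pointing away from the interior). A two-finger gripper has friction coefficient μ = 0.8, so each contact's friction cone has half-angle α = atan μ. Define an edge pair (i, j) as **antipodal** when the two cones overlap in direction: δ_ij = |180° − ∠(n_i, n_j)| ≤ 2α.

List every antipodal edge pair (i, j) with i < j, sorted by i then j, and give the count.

α = atan 0.8 = 38.66°;  2α = 77.32°
n_0 = (+0.9409, -0.3387)
n_1 = (+0.8914, +0.4531)
n_2 = (-0.0049, +1.0000)
n_3 = (-0.8187, +0.5742)
n_4 = (-0.9997, +0.0247)
n_5 = (-0.4640, -0.8858)
n_6 = (+0.5521, -0.8338)
  (0,1): δ = 133.26°  ·
  (0,2): δ = 69.92°  ✓
  (0,3): δ = 15.24°  ✓
  (0,4): δ = 18.38°  ✓
  (0,5): δ = 82.15°  ·
  (0,6): δ = 143.31°  ·
  (1,2): δ = 116.66°  ·
  (1,3): δ = 61.99°  ✓
  (1,4): δ = 28.36°  ✓
  (1,5): δ = 35.41°  ✓
  (1,6): δ = 96.57°  ·
  (2,3): δ = 125.32°  ·
  (2,4): δ = 91.70°  ·
  (2,5): δ = 27.93°  ✓
  (2,6): δ = 33.23°  ✓
  (3,4): δ = 146.37°  ·
  (3,5): δ = 82.60°  ·
  (3,6): δ = 21.45°  ✓
  (4,5): δ = 116.23°  ·
  (4,6): δ = 55.07°  ✓
  (5,6): δ = 118.84°  ·
antipodal pairs: 10

count = 10; pairs: (0,2), (0,3), (0,4), (1,3), (1,4), (1,5), (2,5), (2,6), (3,6), (4,6)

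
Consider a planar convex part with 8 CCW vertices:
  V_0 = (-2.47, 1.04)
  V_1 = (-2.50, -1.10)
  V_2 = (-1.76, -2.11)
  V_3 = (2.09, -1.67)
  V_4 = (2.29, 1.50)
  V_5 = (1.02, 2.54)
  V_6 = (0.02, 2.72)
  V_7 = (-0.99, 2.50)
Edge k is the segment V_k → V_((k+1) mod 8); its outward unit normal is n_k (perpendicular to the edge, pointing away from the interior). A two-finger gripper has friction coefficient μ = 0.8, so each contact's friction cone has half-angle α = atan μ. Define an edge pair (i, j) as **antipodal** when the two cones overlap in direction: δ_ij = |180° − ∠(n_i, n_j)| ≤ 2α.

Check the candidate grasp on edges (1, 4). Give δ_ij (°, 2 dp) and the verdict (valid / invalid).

α = atan 0.8 = 38.66°;  2α = 77.32°
edge 1: e_1 = (+0.74, -1.01);  n_1 = (-0.8067, -0.5910)
edge 4: e_4 = (-1.27, +1.04);  n_4 = (+0.6336, +0.7737)
∠(n_1, n_4) = 165.54°
δ = |180° − 165.54°| = 14.46°
14.46° ≤ 2α = 77.32°  →  valid

δ = 14.46°, valid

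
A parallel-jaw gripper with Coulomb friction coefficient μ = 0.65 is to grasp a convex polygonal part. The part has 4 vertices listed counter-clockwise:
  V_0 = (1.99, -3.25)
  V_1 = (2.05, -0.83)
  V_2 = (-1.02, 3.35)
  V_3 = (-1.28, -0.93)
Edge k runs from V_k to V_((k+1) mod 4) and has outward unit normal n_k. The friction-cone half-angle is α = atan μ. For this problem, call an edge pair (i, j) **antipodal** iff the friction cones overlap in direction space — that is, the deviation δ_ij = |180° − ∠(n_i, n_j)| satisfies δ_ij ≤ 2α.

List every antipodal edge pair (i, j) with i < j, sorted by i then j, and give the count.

count = 4; pairs: (0,2), (0,3), (1,2), (1,3)

α = atan 0.65 = 33.02°;  2α = 66.05°
n_0 = (+0.9997, -0.0248)
n_1 = (+0.8060, +0.5919)
n_2 = (-0.9982, +0.0606)
n_3 = (-0.5786, -0.8156)
  (0,1): δ = 142.28°  ·
  (0,2): δ = 2.06°  ✓
  (0,3): δ = 56.07°  ✓
  (1,2): δ = 39.77°  ✓
  (1,3): δ = 18.35°  ✓
  (2,3): δ = 121.88°  ·
antipodal pairs: 4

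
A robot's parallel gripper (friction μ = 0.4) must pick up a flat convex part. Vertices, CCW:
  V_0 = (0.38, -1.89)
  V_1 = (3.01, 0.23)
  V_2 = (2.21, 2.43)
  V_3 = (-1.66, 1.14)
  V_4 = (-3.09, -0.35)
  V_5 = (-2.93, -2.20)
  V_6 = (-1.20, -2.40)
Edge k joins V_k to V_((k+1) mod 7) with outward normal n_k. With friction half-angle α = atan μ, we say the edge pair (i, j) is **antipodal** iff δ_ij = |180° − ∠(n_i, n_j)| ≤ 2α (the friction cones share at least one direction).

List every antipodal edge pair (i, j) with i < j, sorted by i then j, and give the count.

α = atan 0.4 = 21.80°;  2α = 43.60°
n_0 = (+0.6276, -0.7786)
n_1 = (+0.9398, +0.3417)
n_2 = (-0.3162, +0.9487)
n_3 = (-0.7215, +0.6924)
n_4 = (-0.9963, -0.0862)
n_5 = (-0.1148, -0.9934)
n_6 = (+0.3072, -0.9517)
  (0,1): δ = 108.89°  ·
  (0,2): δ = 20.44°  ✓
  (0,3): δ = 7.31°  ✓
  (0,4): δ = 56.07°  ·
  (0,5): δ = 134.53°  ·
  (0,6): δ = 159.02°  ·
  (1,2): δ = 91.55°  ·
  (1,3): δ = 63.81°  ·
  (1,4): δ = 15.04°  ✓
  (1,5): δ = 63.42°  ·
  (1,6): δ = 87.91°  ·
  (2,3): δ = 152.26°  ·
  (2,4): δ = 103.49°  ·
  (2,5): δ = 25.03°  ✓
  (2,6): δ = 0.55°  ✓
  (3,4): δ = 131.23°  ·
  (3,5): δ = 52.77°  ·
  (3,6): δ = 28.29°  ✓
  (4,5): δ = 101.54°  ·
  (4,6): δ = 77.05°  ·
  (5,6): δ = 155.52°  ·
antipodal pairs: 6

count = 6; pairs: (0,2), (0,3), (1,4), (2,5), (2,6), (3,6)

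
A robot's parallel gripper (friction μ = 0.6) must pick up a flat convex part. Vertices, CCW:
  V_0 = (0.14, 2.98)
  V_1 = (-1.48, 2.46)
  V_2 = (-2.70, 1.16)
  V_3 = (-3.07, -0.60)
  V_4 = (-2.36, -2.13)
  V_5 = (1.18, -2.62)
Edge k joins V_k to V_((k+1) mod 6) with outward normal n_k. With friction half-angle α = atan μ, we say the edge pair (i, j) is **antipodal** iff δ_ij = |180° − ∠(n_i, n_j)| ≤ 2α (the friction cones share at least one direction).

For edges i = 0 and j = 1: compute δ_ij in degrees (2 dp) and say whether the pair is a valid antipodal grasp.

α = atan 0.6 = 30.96°;  2α = 61.93°
edge 0: e_0 = (-1.62, -0.52);  n_0 = (-0.3056, +0.9522)
edge 1: e_1 = (-1.22, -1.30);  n_1 = (-0.7292, +0.6843)
∠(n_0, n_1) = 29.02°
δ = |180° − 29.02°| = 150.98°
150.98° > 2α = 61.93°  →  invalid

δ = 150.98°, invalid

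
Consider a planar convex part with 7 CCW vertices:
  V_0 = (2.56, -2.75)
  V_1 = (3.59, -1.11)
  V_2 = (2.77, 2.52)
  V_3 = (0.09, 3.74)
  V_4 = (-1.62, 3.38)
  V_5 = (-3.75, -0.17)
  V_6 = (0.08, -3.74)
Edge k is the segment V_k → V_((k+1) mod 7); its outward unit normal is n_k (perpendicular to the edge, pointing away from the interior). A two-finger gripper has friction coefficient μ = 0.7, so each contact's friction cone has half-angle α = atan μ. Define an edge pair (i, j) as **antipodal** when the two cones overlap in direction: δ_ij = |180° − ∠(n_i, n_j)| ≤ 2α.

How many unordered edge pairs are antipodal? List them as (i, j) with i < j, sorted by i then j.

α = atan 0.7 = 34.99°;  2α = 69.98°
n_0 = (+0.8468, -0.5319)
n_1 = (+0.9754, +0.2203)
n_2 = (+0.4143, +0.9101)
n_3 = (-0.2060, +0.9785)
n_4 = (-0.8575, +0.5145)
n_5 = (-0.6818, -0.7315)
n_6 = (+0.3707, -0.9287)
  (0,1): δ = 135.14°  ·
  (0,2): δ = 82.35°  ·
  (0,3): δ = 45.98°  ✓
  (0,4): δ = 1.17°  ✓
  (0,5): δ = 79.14°  ·
  (0,6): δ = 143.89°  ·
  (1,2): δ = 127.21°  ·
  (1,3): δ = 90.84°  ·
  (1,4): δ = 43.69°  ✓
  (1,5): δ = 34.28°  ✓
  (1,6): δ = 99.03°  ·
  (2,3): δ = 143.64°  ·
  (2,4): δ = 96.49°  ·
  (2,5): δ = 18.51°  ✓
  (2,6): δ = 46.24°  ✓
  (3,4): δ = 132.85°  ·
  (3,5): δ = 54.88°  ✓
  (3,6): δ = 9.87°  ✓
  (4,5): δ = 102.02°  ·
  (4,6): δ = 37.27°  ✓
  (5,6): δ = 115.25°  ·
antipodal pairs: 9

count = 9; pairs: (0,3), (0,4), (1,4), (1,5), (2,5), (2,6), (3,5), (3,6), (4,6)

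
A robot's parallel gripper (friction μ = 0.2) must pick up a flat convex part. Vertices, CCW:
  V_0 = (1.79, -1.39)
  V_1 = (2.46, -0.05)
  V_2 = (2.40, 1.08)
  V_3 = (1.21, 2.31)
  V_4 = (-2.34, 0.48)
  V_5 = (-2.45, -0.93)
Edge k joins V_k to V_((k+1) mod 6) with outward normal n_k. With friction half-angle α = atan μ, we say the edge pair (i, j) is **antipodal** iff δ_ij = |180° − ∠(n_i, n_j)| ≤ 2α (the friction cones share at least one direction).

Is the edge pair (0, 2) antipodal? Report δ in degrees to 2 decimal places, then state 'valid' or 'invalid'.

δ = 109.38°, invalid

α = atan 0.2 = 11.31°;  2α = 22.62°
edge 0: e_0 = (+0.67, +1.34);  n_0 = (+0.8944, -0.4472)
edge 2: e_2 = (-1.19, +1.23);  n_2 = (+0.7187, +0.6953)
∠(n_0, n_2) = 70.62°
δ = |180° − 70.62°| = 109.38°
109.38° > 2α = 22.62°  →  invalid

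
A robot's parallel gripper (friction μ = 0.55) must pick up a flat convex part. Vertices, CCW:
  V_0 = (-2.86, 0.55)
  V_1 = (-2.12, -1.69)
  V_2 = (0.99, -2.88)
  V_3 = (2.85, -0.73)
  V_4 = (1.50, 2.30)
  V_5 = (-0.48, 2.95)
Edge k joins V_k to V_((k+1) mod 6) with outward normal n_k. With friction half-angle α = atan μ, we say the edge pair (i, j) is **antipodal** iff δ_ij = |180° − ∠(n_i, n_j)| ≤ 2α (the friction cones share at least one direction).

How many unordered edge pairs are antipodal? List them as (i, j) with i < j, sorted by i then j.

α = atan 0.55 = 28.81°;  2α = 57.62°
n_0 = (-0.9495, -0.3137)
n_1 = (-0.3574, -0.9340)
n_2 = (+0.7563, -0.6543)
n_3 = (+0.9134, +0.4070)
n_4 = (+0.3119, +0.9501)
n_5 = (-0.7101, +0.7041)
  (0,1): δ = 129.22°  ·
  (0,2): δ = 59.14°  ·
  (0,3): δ = 5.73°  ✓
  (0,4): δ = 53.54°  ✓
  (0,5): δ = 116.96°  ·
  (1,2): δ = 109.92°  ·
  (1,3): δ = 45.05°  ✓
  (1,4): δ = 2.76°  ✓
  (1,5): δ = 66.18°  ·
  (2,3): δ = 115.12°  ·
  (2,4): δ = 67.31°  ·
  (2,5): δ = 3.90°  ✓
  (3,4): δ = 132.19°  ·
  (3,5): δ = 68.78°  ·
  (4,5): δ = 116.59°  ·
antipodal pairs: 5

count = 5; pairs: (0,3), (0,4), (1,3), (1,4), (2,5)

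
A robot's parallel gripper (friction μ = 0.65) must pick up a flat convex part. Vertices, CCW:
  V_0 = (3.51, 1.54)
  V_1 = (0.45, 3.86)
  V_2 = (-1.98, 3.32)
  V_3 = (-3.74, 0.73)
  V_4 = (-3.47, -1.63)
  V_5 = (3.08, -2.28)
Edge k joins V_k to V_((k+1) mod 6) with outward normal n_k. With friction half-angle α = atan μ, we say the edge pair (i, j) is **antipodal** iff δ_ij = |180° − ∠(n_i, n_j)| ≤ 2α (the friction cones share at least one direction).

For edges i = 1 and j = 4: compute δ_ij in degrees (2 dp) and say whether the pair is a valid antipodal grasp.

δ = 18.20°, valid

α = atan 0.65 = 33.02°;  2α = 66.05°
edge 1: e_1 = (-2.43, -0.54);  n_1 = (-0.2169, +0.9762)
edge 4: e_4 = (+6.55, -0.65);  n_4 = (-0.0988, -0.9951)
∠(n_1, n_4) = 161.80°
δ = |180° − 161.80°| = 18.20°
18.20° ≤ 2α = 66.05°  →  valid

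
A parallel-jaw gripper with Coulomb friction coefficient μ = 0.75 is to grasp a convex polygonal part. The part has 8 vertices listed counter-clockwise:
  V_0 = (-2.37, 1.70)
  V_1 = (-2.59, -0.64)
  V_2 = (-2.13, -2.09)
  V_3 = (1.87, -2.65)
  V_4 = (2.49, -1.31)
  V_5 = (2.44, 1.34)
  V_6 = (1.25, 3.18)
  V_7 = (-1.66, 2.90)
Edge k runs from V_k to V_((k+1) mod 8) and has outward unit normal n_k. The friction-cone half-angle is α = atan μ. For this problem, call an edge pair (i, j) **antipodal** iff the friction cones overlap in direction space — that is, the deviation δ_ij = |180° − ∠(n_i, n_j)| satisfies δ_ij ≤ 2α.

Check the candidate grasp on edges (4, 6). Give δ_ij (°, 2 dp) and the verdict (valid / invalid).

δ = 85.58°, invalid

α = atan 0.75 = 36.87°;  2α = 73.74°
edge 4: e_4 = (-0.05, +2.65);  n_4 = (+0.9998, +0.0189)
edge 6: e_6 = (-2.91, -0.28);  n_6 = (-0.0958, +0.9954)
∠(n_4, n_6) = 94.42°
δ = |180° − 94.42°| = 85.58°
85.58° > 2α = 73.74°  →  invalid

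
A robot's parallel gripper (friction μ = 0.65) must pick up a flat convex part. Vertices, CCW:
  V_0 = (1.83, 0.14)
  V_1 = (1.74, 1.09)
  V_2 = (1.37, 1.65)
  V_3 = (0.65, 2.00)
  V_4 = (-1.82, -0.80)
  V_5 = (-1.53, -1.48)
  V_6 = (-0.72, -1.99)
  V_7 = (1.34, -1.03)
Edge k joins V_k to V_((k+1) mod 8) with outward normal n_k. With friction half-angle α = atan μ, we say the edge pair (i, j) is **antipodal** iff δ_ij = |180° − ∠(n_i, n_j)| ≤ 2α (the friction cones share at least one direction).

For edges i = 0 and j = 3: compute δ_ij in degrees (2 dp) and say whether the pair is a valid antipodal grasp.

δ = 46.83°, valid

α = atan 0.65 = 33.02°;  2α = 66.05°
edge 0: e_0 = (-0.09, +0.95);  n_0 = (+0.9955, +0.0943)
edge 3: e_3 = (-2.47, -2.80);  n_3 = (-0.7499, +0.6615)
∠(n_0, n_3) = 133.17°
δ = |180° − 133.17°| = 46.83°
46.83° ≤ 2α = 66.05°  →  valid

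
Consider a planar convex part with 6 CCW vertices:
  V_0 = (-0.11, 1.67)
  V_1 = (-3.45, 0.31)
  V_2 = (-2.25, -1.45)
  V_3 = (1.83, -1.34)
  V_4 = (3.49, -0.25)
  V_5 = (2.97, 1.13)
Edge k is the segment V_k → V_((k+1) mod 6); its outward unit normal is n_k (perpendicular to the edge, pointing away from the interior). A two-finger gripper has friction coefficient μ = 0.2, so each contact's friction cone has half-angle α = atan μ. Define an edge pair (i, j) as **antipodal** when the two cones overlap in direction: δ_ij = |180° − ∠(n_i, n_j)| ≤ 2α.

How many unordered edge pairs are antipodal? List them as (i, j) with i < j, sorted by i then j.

α = atan 0.2 = 11.31°;  2α = 22.62°
n_0 = (-0.3771, +0.9262)
n_1 = (-0.8262, -0.5633)
n_2 = (+0.0270, -0.9996)
n_3 = (+0.5489, -0.8359)
n_4 = (+0.9358, +0.3526)
n_5 = (+0.1727, +0.9850)
  (0,1): δ = 77.87°  ·
  (0,2): δ = 20.61°  ✓
  (0,3): δ = 11.13°  ✓
  (0,4): δ = 88.49°  ·
  (0,5): δ = 147.90°  ·
  (1,2): δ = 122.74°  ·
  (1,3): δ = 91.00°  ·
  (1,4): δ = 13.64°  ✓
  (1,5): δ = 45.77°  ·
  (2,3): δ = 148.25°  ·
  (2,4): δ = 70.90°  ·
  (2,5): δ = 11.49°  ✓
  (3,4): δ = 102.64°  ·
  (3,5): δ = 43.23°  ·
  (4,5): δ = 120.59°  ·
antipodal pairs: 4

count = 4; pairs: (0,2), (0,3), (1,4), (2,5)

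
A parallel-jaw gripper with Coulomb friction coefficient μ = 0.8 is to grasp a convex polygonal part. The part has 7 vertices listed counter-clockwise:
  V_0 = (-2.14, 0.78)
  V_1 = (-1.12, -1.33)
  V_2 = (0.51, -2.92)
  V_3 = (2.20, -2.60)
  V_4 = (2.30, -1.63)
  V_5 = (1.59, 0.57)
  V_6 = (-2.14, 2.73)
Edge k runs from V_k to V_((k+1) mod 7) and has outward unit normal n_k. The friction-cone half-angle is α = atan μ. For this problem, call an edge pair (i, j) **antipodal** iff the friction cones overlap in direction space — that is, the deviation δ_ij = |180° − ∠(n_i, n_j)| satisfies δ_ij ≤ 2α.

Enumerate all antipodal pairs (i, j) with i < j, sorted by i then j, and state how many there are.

α = atan 0.8 = 38.66°;  2α = 77.32°
n_0 = (-0.9003, -0.4352)
n_1 = (-0.6983, -0.7158)
n_2 = (+0.1860, -0.9825)
n_3 = (+0.9947, -0.1025)
n_4 = (+0.9517, +0.3071)
n_5 = (+0.5011, +0.8654)
n_6 = (-1.0000, -0.0000)
  (0,1): δ = 160.09°  ·
  (0,2): δ = 105.08°  ·
  (0,3): δ = 31.69°  ✓
  (0,4): δ = 7.91°  ✓
  (0,5): δ = 34.13°  ✓
  (0,6): δ = 154.20°  ·
  (1,2): δ = 124.99°  ·
  (1,3): δ = 51.60°  ✓
  (1,4): δ = 27.83°  ✓
  (1,5): δ = 14.21°  ✓
  (1,6): δ = 134.29°  ·
  (2,3): δ = 106.61°  ·
  (2,4): δ = 82.84°  ·
  (2,5): δ = 40.80°  ✓
  (2,6): δ = 79.28°  ·
  (3,4): δ = 156.23°  ·
  (3,5): δ = 114.19°  ·
  (3,6): δ = 5.89°  ✓
  (4,5): δ = 137.96°  ·
  (4,6): δ = 17.89°  ✓
  (5,6): δ = 59.93°  ✓
antipodal pairs: 10

count = 10; pairs: (0,3), (0,4), (0,5), (1,3), (1,4), (1,5), (2,5), (3,6), (4,6), (5,6)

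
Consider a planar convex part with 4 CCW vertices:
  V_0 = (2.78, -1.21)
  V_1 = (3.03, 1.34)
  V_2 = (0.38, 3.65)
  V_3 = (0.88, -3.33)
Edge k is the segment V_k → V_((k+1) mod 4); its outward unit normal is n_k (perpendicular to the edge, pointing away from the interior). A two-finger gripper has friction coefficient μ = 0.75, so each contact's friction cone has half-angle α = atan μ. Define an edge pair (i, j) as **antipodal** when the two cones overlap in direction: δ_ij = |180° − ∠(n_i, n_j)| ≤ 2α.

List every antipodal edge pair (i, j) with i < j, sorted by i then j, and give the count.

count = 3; pairs: (0,2), (1,2), (2,3)

α = atan 0.75 = 36.87°;  2α = 73.74°
n_0 = (+0.9952, -0.0976)
n_1 = (+0.6571, +0.7538)
n_2 = (-0.9974, -0.0715)
n_3 = (+0.7447, -0.6674)
  (0,1): δ = 125.48°  ·
  (0,2): δ = 9.70°  ✓
  (0,3): δ = 143.73°  ·
  (1,2): δ = 44.82°  ✓
  (1,3): δ = 89.21°  ·
  (2,3): δ = 45.96°  ✓
antipodal pairs: 3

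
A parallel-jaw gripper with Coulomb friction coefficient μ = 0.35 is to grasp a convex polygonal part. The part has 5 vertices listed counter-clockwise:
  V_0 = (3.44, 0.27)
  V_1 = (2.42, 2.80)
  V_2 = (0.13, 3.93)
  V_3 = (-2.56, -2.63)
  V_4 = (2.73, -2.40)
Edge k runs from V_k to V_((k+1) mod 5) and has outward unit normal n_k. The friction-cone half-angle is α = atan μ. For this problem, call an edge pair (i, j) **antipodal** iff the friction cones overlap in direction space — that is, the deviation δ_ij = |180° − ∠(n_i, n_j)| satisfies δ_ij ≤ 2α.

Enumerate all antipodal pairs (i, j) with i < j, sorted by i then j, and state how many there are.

count = 2; pairs: (1,3), (2,4)

α = atan 0.35 = 19.29°;  2α = 38.58°
n_0 = (+0.9275, +0.3739)
n_1 = (+0.4425, +0.8968)
n_2 = (-0.9252, +0.3794)
n_3 = (+0.0434, -0.9991)
n_4 = (+0.9664, -0.2570)
  (0,1): δ = 138.22°  ·
  (0,2): δ = 44.25°  ·
  (0,3): δ = 70.53°  ·
  (0,4): δ = 143.15°  ·
  (1,2): δ = 86.03°  ·
  (1,3): δ = 28.75°  ✓
  (1,4): δ = 101.37°  ·
  (2,3): δ = 65.21°  ·
  (2,4): δ = 7.41°  ✓
  (3,4): δ = 107.38°  ·
antipodal pairs: 2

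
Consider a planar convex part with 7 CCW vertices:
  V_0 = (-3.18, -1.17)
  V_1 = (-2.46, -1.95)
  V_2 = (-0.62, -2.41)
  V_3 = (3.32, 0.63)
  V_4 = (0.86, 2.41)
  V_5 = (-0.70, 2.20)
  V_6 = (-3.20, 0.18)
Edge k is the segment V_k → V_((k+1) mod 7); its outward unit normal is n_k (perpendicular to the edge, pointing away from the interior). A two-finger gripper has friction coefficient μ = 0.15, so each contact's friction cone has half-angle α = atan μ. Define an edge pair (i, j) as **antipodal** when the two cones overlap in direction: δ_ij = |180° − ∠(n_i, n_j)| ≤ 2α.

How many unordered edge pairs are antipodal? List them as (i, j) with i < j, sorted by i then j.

α = atan 0.15 = 8.53°;  2α = 17.06°
n_0 = (-0.7348, -0.6783)
n_1 = (-0.2425, -0.9701)
n_2 = (+0.6109, -0.7917)
n_3 = (+0.5862, +0.8102)
n_4 = (-0.1334, +0.9911)
n_5 = (-0.6285, +0.7778)
n_6 = (-0.9999, -0.0148)
  (0,1): δ = 146.75°  ·
  (0,2): δ = 95.06°  ·
  (0,3): δ = 11.40°  ✓
  (0,4): δ = 54.96°  ·
  (0,5): δ = 86.23°  ·
  (0,6): δ = 138.14°  ·
  (1,2): δ = 128.31°  ·
  (1,3): δ = 21.85°  ·
  (1,4): δ = 21.70°  ·
  (1,5): δ = 52.97°  ·
  (1,6): δ = 104.89°  ·
  (2,3): δ = 73.54°  ·
  (2,4): δ = 29.99°  ·
  (2,5): δ = 1.29°  ✓
  (2,6): δ = 53.20°  ·
  (3,4): δ = 136.44°  ·
  (3,5): δ = 105.17°  ·
  (3,6): δ = 53.26°  ·
  (4,5): δ = 148.73°  ·
  (4,6): δ = 96.82°  ·
  (5,6): δ = 128.09°  ·
antipodal pairs: 2

count = 2; pairs: (0,3), (2,5)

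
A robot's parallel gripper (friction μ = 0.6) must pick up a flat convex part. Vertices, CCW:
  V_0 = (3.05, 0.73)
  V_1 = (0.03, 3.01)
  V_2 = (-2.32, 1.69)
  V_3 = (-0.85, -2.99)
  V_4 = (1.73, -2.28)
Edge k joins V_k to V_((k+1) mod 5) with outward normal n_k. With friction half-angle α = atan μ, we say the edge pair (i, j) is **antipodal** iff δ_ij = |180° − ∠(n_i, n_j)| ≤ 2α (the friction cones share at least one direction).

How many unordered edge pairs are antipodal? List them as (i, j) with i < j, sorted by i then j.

α = atan 0.6 = 30.96°;  2α = 61.93°
n_0 = (+0.6025, +0.7981)
n_1 = (-0.4897, +0.8719)
n_2 = (-0.9540, -0.2997)
n_3 = (+0.2653, -0.9642)
n_4 = (+0.9158, -0.4016)
  (0,1): δ = 113.63°  ·
  (0,2): δ = 35.51°  ✓
  (0,3): δ = 52.44°  ✓
  (0,4): δ = 103.37°  ·
  (1,2): δ = 101.89°  ·
  (1,3): δ = 13.94°  ✓
  (1,4): δ = 37.00°  ✓
  (2,3): δ = 92.05°  ·
  (2,4): δ = 41.12°  ✓
  (3,4): δ = 129.07°  ·
antipodal pairs: 5

count = 5; pairs: (0,2), (0,3), (1,3), (1,4), (2,4)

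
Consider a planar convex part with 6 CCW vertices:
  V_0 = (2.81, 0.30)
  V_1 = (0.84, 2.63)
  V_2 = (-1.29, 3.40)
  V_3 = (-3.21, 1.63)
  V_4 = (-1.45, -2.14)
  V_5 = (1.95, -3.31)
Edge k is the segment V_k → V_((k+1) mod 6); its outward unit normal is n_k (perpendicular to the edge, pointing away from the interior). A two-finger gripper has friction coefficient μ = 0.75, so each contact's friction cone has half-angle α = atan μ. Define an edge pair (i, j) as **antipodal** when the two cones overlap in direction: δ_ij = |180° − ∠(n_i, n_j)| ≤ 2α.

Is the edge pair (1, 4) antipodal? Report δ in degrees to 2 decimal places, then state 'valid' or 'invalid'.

α = atan 0.75 = 36.87°;  2α = 73.74°
edge 1: e_1 = (-2.13, +0.77);  n_1 = (+0.3400, +0.9404)
edge 4: e_4 = (+3.40, -1.17);  n_4 = (-0.3254, -0.9456)
∠(n_1, n_4) = 179.11°
δ = |180° − 179.11°| = 0.89°
0.89° ≤ 2α = 73.74°  →  valid

δ = 0.89°, valid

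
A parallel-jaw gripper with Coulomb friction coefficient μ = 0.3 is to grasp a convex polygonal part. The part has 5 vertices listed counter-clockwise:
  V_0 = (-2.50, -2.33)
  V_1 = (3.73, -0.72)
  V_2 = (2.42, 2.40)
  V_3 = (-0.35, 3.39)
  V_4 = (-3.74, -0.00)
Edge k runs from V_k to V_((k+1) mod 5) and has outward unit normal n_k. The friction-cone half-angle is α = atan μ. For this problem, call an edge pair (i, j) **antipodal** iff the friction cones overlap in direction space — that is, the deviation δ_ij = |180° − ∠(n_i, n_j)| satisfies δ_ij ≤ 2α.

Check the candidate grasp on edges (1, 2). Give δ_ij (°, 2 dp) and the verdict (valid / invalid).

α = atan 0.3 = 16.70°;  2α = 33.40°
edge 1: e_1 = (-1.31, +3.12);  n_1 = (+0.9220, +0.3871)
edge 2: e_2 = (-2.77, +0.99);  n_2 = (+0.3366, +0.9417)
∠(n_1, n_2) = 47.56°
δ = |180° − 47.56°| = 132.44°
132.44° > 2α = 33.40°  →  invalid

δ = 132.44°, invalid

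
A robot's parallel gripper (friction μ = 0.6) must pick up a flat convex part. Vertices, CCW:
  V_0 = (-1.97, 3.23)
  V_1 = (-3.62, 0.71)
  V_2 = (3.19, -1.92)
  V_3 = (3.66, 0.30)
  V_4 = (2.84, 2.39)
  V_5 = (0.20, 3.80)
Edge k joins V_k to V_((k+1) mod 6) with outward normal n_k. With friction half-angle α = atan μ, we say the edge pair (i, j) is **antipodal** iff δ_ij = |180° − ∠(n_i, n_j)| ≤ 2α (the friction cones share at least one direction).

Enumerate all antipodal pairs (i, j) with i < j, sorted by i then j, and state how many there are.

count = 5; pairs: (0,2), (0,3), (1,3), (1,4), (1,5)

α = atan 0.6 = 30.96°;  2α = 61.93°
n_0 = (-0.8366, +0.5478)
n_1 = (-0.3603, -0.9329)
n_2 = (+0.9783, -0.2071)
n_3 = (+0.9309, +0.3652)
n_4 = (+0.4711, +0.8821)
n_5 = (-0.2541, +0.9672)
  (0,1): δ = 77.90°  ·
  (0,2): δ = 21.26°  ✓
  (0,3): δ = 54.64°  ✓
  (0,4): δ = 95.11°  ·
  (0,5): δ = 137.93°  ·
  (1,2): δ = 80.84°  ·
  (1,3): δ = 47.46°  ✓
  (1,4): δ = 6.99°  ✓
  (1,5): δ = 35.83°  ✓
  (2,3): δ = 146.62°  ·
  (2,4): δ = 106.15°  ·
  (2,5): δ = 63.33°  ·
  (3,4): δ = 139.53°  ·
  (3,5): δ = 96.70°  ·
  (4,5): δ = 137.18°  ·
antipodal pairs: 5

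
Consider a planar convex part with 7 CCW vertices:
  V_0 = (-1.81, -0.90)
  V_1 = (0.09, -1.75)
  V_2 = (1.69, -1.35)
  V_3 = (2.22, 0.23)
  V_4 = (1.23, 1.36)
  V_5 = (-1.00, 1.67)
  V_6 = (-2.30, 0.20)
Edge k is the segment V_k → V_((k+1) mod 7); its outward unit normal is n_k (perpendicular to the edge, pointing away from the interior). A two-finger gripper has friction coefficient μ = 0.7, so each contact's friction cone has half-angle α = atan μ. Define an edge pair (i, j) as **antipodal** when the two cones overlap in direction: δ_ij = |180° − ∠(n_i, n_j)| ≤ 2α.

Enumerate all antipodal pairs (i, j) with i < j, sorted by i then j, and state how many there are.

count = 9; pairs: (0,3), (0,4), (1,3), (1,4), (1,5), (2,5), (2,6), (3,6), (4,6)

α = atan 0.7 = 34.99°;  2α = 69.98°
n_0 = (-0.4084, -0.9128)
n_1 = (+0.2425, -0.9701)
n_2 = (+0.9481, -0.3180)
n_3 = (+0.7522, +0.6590)
n_4 = (+0.1377, +0.9905)
n_5 = (-0.7491, +0.6625)
n_6 = (-0.9135, -0.4069)
  (0,1): δ = 141.86°  ·
  (0,2): δ = 84.44°  ·
  (0,3): δ = 24.68°  ✓
  (0,4): δ = 16.19°  ✓
  (0,5): δ = 72.61°  ·
  (0,6): δ = 138.11°  ·
  (1,2): δ = 122.58°  ·
  (1,3): δ = 62.81°  ✓
  (1,4): δ = 21.95°  ✓
  (1,5): δ = 34.48°  ✓
  (1,6): δ = 99.97°  ·
  (2,3): δ = 120.23°  ·
  (2,4): δ = 79.37°  ·
  (2,5): δ = 22.94°  ✓
  (2,6): δ = 42.55°  ✓
  (3,4): δ = 139.14°  ·
  (3,5): δ = 82.71°  ·
  (3,6): δ = 17.21°  ✓
  (4,5): δ = 123.57°  ·
  (4,6): δ = 58.08°  ✓
  (5,6): δ = 114.50°  ·
antipodal pairs: 9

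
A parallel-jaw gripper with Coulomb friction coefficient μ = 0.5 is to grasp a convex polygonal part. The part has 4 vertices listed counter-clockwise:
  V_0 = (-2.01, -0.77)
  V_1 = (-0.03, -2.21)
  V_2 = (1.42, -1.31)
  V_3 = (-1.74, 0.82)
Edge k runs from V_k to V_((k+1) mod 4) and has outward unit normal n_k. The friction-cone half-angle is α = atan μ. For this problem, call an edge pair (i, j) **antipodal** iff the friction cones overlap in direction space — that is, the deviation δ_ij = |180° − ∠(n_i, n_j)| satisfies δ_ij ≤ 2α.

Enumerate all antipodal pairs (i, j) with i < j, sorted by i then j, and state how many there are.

count = 2; pairs: (0,2), (1,3)

α = atan 0.5 = 26.57°;  2α = 53.13°
n_0 = (-0.5882, -0.8087)
n_1 = (+0.5274, -0.8496)
n_2 = (+0.5589, +0.8292)
n_3 = (-0.9859, +0.1674)
  (0,1): δ = 112.15°  ·
  (0,2): δ = 2.05°  ✓
  (0,3): δ = 116.39°  ·
  (1,2): δ = 65.81°  ·
  (1,3): δ = 48.54°  ✓
  (2,3): δ = 65.66°  ·
antipodal pairs: 2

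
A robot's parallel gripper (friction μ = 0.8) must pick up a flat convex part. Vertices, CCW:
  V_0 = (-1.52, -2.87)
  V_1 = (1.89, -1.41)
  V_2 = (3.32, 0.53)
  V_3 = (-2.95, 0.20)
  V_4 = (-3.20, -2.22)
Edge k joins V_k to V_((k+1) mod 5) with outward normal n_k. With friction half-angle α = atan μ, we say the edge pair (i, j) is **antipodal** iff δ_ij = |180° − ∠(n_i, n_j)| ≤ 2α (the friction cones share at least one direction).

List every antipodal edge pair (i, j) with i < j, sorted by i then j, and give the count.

α = atan 0.8 = 38.66°;  2α = 77.32°
n_0 = (+0.3936, -0.9193)
n_1 = (+0.8050, -0.5933)
n_2 = (-0.0526, +0.9986)
n_3 = (-0.9947, +0.1028)
n_4 = (-0.3608, -0.9326)
  (0,1): δ = 149.57°  ·
  (0,2): δ = 20.17°  ✓
  (0,3): δ = 60.92°  ✓
  (0,4): δ = 135.67°  ·
  (1,2): δ = 50.59°  ✓
  (1,3): δ = 30.50°  ✓
  (1,4): δ = 105.24°  ·
  (2,3): δ = 98.91°  ·
  (2,4): δ = 24.16°  ✓
  (3,4): δ = 105.25°  ·
antipodal pairs: 5

count = 5; pairs: (0,2), (0,3), (1,2), (1,3), (2,4)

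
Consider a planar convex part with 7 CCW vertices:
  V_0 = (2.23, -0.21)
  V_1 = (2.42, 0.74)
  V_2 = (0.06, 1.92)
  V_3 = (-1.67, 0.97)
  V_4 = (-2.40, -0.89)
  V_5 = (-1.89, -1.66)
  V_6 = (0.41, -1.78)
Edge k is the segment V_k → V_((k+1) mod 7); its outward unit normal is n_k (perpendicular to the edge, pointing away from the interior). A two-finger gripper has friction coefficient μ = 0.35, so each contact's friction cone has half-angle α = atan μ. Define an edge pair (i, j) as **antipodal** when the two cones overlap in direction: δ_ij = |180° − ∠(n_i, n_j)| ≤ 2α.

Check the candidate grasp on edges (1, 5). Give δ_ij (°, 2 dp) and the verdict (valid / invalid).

δ = 23.58°, valid

α = atan 0.35 = 19.29°;  2α = 38.58°
edge 1: e_1 = (-2.36, +1.18);  n_1 = (+0.4472, +0.8944)
edge 5: e_5 = (+2.30, -0.12);  n_5 = (-0.0521, -0.9986)
∠(n_1, n_5) = 156.42°
δ = |180° − 156.42°| = 23.58°
23.58° ≤ 2α = 38.58°  →  valid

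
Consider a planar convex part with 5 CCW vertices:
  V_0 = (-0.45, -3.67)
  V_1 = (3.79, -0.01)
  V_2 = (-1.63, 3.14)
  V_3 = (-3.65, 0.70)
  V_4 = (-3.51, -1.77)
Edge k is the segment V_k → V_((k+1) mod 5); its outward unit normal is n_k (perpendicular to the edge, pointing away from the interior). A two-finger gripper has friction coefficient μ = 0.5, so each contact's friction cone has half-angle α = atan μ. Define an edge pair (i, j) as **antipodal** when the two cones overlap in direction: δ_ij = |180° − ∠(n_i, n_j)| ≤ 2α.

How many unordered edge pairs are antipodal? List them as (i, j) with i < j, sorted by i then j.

α = atan 0.5 = 26.57°;  2α = 53.13°
n_0 = (+0.6534, -0.7570)
n_1 = (+0.5025, +0.8646)
n_2 = (-0.7703, +0.6377)
n_3 = (-0.9984, -0.0566)
n_4 = (-0.5275, -0.8496)
  (0,1): δ = 70.97°  ·
  (0,2): δ = 9.58°  ✓
  (0,3): δ = 52.44°  ✓
  (0,4): δ = 107.36°  ·
  (1,2): δ = 99.46°  ·
  (1,3): δ = 56.59°  ·
  (1,4): δ = 1.67°  ✓
  (2,3): δ = 137.14°  ·
  (2,4): δ = 82.22°  ·
  (3,4): δ = 125.08°  ·
antipodal pairs: 3

count = 3; pairs: (0,2), (0,3), (1,4)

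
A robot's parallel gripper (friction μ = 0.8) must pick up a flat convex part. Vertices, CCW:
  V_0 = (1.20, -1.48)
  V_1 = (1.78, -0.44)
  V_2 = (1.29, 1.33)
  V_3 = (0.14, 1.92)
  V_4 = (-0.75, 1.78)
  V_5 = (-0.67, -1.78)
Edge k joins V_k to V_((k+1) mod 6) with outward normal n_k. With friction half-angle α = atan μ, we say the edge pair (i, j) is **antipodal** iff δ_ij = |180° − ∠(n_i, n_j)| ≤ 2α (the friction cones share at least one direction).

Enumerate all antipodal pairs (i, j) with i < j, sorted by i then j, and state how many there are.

count = 6; pairs: (0,3), (0,4), (1,4), (2,4), (2,5), (3,5)

α = atan 0.8 = 38.66°;  2α = 77.32°
n_0 = (+0.8734, -0.4871)
n_1 = (+0.9638, +0.2668)
n_2 = (+0.4565, +0.8897)
n_3 = (-0.1554, +0.9879)
n_4 = (-0.9997, -0.0225)
n_5 = (+0.1584, -0.9874)
  (0,1): δ = 135.38°  ·
  (0,2): δ = 88.01°  ·
  (0,3): δ = 51.91°  ✓
  (0,4): δ = 30.44°  ✓
  (0,5): δ = 128.26°  ·
  (1,2): δ = 132.63°  ·
  (1,3): δ = 96.53°  ·
  (1,4): δ = 14.19°  ✓
  (1,5): δ = 83.64°  ·
  (2,3): δ = 143.90°  ·
  (2,4): δ = 61.55°  ✓
  (2,5): δ = 36.27°  ✓
  (3,4): δ = 97.65°  ·
  (3,5): δ = 0.17°  ✓
  (4,5): δ = 82.17°  ·
antipodal pairs: 6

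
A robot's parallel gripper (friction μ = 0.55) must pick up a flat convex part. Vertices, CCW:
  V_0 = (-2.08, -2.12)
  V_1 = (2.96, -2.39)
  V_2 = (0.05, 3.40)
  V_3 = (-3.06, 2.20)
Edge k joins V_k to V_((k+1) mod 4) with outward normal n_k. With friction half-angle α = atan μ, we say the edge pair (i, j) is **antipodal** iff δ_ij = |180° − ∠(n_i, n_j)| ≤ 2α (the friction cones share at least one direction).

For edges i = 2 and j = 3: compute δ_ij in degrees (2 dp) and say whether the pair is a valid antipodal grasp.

α = atan 0.55 = 28.81°;  2α = 57.62°
edge 2: e_2 = (-3.11, -1.20);  n_2 = (-0.3600, +0.9330)
edge 3: e_3 = (+0.98, -4.32);  n_3 = (-0.9752, -0.2212)
∠(n_2, n_3) = 81.68°
δ = |180° − 81.68°| = 98.32°
98.32° > 2α = 57.62°  →  invalid

δ = 98.32°, invalid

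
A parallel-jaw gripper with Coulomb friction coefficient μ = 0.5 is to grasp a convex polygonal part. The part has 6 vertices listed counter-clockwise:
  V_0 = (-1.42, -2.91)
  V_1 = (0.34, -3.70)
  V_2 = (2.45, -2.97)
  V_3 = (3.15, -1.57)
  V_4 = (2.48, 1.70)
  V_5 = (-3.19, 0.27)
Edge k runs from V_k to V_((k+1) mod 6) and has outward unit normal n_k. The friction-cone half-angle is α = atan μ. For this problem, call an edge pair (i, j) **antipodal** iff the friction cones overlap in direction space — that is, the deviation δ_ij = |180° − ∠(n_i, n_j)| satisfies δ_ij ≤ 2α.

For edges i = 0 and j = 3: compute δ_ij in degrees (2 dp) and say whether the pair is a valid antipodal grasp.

α = atan 0.5 = 26.57°;  2α = 53.13°
edge 0: e_0 = (+1.76, -0.79);  n_0 = (-0.4095, -0.9123)
edge 3: e_3 = (-0.67, +3.27);  n_3 = (+0.9796, +0.2007)
∠(n_0, n_3) = 125.75°
δ = |180° − 125.75°| = 54.25°
54.25° > 2α = 53.13°  →  invalid

δ = 54.25°, invalid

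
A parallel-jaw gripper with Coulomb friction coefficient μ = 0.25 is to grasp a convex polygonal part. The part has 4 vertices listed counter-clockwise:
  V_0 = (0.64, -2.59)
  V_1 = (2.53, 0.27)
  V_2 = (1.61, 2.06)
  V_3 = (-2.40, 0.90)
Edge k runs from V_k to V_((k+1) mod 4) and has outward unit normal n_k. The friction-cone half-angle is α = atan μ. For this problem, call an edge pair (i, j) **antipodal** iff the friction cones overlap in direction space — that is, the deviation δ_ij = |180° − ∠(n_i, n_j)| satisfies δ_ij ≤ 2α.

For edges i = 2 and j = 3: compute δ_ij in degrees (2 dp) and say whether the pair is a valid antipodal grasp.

α = atan 0.25 = 14.04°;  2α = 28.07°
edge 2: e_2 = (-4.01, -1.16);  n_2 = (-0.2779, +0.9606)
edge 3: e_3 = (+3.04, -3.49);  n_3 = (-0.7540, -0.6568)
∠(n_2, n_3) = 114.92°
δ = |180° − 114.92°| = 65.08°
65.08° > 2α = 28.07°  →  invalid

δ = 65.08°, invalid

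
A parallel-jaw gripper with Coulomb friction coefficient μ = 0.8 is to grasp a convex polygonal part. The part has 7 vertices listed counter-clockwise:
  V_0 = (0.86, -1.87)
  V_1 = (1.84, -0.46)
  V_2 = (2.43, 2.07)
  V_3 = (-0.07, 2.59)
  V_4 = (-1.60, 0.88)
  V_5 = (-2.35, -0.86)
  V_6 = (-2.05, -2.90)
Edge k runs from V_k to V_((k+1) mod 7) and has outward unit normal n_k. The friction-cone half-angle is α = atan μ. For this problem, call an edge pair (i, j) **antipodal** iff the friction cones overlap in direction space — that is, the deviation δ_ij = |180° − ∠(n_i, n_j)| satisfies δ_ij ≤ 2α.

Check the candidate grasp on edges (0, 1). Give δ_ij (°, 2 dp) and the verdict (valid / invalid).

α = atan 0.8 = 38.66°;  2α = 77.32°
edge 0: e_0 = (+0.98, +1.41);  n_0 = (+0.8211, -0.5707)
edge 1: e_1 = (+0.59, +2.53);  n_1 = (+0.9739, -0.2271)
∠(n_0, n_1) = 21.67°
δ = |180° − 21.67°| = 158.33°
158.33° > 2α = 77.32°  →  invalid

δ = 158.33°, invalid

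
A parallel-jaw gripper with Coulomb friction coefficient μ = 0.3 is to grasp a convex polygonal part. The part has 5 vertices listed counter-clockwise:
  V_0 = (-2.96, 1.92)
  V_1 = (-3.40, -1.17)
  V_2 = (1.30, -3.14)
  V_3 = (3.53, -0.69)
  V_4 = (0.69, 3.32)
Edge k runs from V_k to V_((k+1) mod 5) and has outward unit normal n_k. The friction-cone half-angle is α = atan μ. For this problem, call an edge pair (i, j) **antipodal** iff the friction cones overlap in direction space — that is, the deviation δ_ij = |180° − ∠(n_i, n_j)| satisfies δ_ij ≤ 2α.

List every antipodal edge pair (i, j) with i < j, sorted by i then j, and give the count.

α = atan 0.3 = 16.70°;  2α = 33.40°
n_0 = (-0.9900, +0.1410)
n_1 = (-0.3866, -0.9223)
n_2 = (+0.7395, -0.6731)
n_3 = (+0.8161, +0.5780)
n_4 = (-0.3581, +0.9337)
  (0,1): δ = 104.64°  ·
  (0,2): δ = 34.20°  ·
  (0,3): δ = 43.41°  ·
  (0,4): δ = 119.09°  ·
  (1,2): δ = 109.57°  ·
  (1,3): δ = 31.95°  ✓
  (1,4): δ = 43.73°  ·
  (2,3): δ = 102.38°  ·
  (2,4): δ = 26.71°  ✓
  (3,4): δ = 104.32°  ·
antipodal pairs: 2

count = 2; pairs: (1,3), (2,4)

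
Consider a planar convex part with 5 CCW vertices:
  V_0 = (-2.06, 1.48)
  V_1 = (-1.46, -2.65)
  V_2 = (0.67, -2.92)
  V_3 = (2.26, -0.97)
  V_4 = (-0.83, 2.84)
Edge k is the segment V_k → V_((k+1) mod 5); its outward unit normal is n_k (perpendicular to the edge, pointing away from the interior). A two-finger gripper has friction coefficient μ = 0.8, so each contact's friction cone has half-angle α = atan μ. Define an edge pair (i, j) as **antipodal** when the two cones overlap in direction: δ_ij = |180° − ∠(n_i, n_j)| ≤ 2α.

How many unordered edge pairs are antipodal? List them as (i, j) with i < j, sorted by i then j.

α = atan 0.8 = 38.66°;  2α = 77.32°
n_0 = (-0.9896, -0.1438)
n_1 = (-0.1258, -0.9921)
n_2 = (+0.7750, -0.6319)
n_3 = (+0.7767, +0.6299)
n_4 = (-0.7417, +0.6708)
  (0,1): δ = 105.49°  ·
  (0,2): δ = 47.46°  ✓
  (0,3): δ = 30.78°  ✓
  (0,4): δ = 129.61°  ·
  (1,2): δ = 121.97°  ·
  (1,3): δ = 43.73°  ✓
  (1,4): δ = 55.10°  ✓
  (2,3): δ = 101.76°  ·
  (2,4): δ = 2.93°  ✓
  (3,4): δ = 81.17°  ·
antipodal pairs: 5

count = 5; pairs: (0,2), (0,3), (1,3), (1,4), (2,4)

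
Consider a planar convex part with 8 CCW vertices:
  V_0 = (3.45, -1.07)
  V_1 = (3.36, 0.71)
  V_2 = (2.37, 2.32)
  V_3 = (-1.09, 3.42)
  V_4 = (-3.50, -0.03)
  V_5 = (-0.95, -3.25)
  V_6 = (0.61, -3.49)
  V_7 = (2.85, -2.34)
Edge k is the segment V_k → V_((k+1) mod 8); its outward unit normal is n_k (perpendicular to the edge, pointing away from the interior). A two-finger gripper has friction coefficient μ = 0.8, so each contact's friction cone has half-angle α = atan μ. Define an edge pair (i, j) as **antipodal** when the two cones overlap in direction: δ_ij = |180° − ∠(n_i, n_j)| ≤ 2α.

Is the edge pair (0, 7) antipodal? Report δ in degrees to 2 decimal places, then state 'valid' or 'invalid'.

δ = 151.82°, invalid

α = atan 0.8 = 38.66°;  2α = 77.32°
edge 0: e_0 = (-0.09, +1.78);  n_0 = (+0.9987, +0.0505)
edge 7: e_7 = (+0.60, +1.27);  n_7 = (+0.9042, -0.4272)
∠(n_0, n_7) = 28.18°
δ = |180° − 28.18°| = 151.82°
151.82° > 2α = 77.32°  →  invalid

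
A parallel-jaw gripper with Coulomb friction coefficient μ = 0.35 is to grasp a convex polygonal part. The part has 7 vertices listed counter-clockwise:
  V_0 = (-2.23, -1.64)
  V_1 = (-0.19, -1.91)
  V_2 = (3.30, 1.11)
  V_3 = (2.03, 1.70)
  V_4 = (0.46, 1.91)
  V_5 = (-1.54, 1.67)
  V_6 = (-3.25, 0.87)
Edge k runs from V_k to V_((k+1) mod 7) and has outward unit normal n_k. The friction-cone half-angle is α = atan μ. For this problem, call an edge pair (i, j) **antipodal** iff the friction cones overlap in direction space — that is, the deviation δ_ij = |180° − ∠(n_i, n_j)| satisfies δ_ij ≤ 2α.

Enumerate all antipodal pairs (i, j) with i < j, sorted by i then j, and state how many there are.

α = atan 0.35 = 19.29°;  2α = 38.58°
n_0 = (-0.1312, -0.9914)
n_1 = (+0.6544, -0.7562)
n_2 = (+0.4213, +0.9069)
n_3 = (+0.1326, +0.9912)
n_4 = (-0.1191, +0.9929)
n_5 = (-0.4238, +0.9058)
n_6 = (-0.9264, -0.3765)
  (0,1): δ = 131.59°  ·
  (0,2): δ = 17.38°  ✓
  (0,3): δ = 0.08°  ✓
  (0,4): δ = 14.38°  ✓
  (0,5): δ = 32.61°  ✓
  (0,6): δ = 119.66°  ·
  (1,2): δ = 65.79°  ·
  (1,3): δ = 48.49°  ·
  (1,4): δ = 34.03°  ✓
  (1,5): δ = 15.80°  ✓
  (1,6): δ = 71.24°  ·
  (2,3): δ = 162.70°  ·
  (2,4): δ = 148.24°  ·
  (2,5): δ = 130.01°  ·
  (2,6): δ = 42.97°  ·
  (3,4): δ = 165.54°  ·
  (3,5): δ = 147.31°  ·
  (3,6): δ = 60.27°  ·
  (4,5): δ = 161.77°  ·
  (4,6): δ = 74.73°  ·
  (5,6): δ = 92.96°  ·
antipodal pairs: 6

count = 6; pairs: (0,2), (0,3), (0,4), (0,5), (1,4), (1,5)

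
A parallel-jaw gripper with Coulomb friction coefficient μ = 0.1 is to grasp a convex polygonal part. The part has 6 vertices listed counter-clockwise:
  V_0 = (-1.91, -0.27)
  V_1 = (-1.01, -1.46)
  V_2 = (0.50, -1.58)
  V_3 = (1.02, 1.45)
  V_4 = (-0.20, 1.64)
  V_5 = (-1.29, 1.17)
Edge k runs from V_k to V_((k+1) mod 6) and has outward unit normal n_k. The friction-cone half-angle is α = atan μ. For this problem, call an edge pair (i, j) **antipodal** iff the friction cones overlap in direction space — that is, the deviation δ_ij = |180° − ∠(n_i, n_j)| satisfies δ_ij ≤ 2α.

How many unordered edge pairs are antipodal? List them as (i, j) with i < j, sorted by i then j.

α = atan 0.1 = 5.71°;  2α = 11.42°
n_0 = (-0.7976, -0.6032)
n_1 = (-0.0792, -0.9969)
n_2 = (+0.9856, -0.1691)
n_3 = (+0.1539, +0.9881)
n_4 = (-0.3960, +0.9183)
n_5 = (-0.9185, +0.3955)
  (0,1): δ = 131.64°  ·
  (0,2): δ = 46.84°  ·
  (0,3): δ = 44.05°  ·
  (0,4): δ = 76.23°  ·
  (0,5): δ = 119.61°  ·
  (1,2): δ = 95.19°  ·
  (1,3): δ = 4.31°  ✓
  (1,4): δ = 27.87°  ·
  (1,5): δ = 71.25°  ·
  (2,3): δ = 89.11°  ·
  (2,4): δ = 56.94°  ·
  (2,5): δ = 13.56°  ·
  (3,4): δ = 147.82°  ·
  (3,5): δ = 104.44°  ·
  (4,5): δ = 136.62°  ·
antipodal pairs: 1

count = 1; pairs: (1,3)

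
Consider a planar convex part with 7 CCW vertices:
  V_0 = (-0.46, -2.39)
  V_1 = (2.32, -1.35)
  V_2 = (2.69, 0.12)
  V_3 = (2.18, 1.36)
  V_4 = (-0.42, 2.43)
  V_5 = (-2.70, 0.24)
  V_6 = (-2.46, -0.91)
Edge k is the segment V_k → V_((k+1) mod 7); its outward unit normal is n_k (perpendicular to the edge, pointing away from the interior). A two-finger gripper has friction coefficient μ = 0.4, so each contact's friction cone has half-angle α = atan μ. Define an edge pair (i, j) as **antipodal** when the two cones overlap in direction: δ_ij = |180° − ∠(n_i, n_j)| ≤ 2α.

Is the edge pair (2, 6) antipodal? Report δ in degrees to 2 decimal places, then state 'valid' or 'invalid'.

δ = 31.14°, valid

α = atan 0.4 = 21.80°;  2α = 43.60°
edge 2: e_2 = (-0.51, +1.24);  n_2 = (+0.9248, +0.3804)
edge 6: e_6 = (+2.00, -1.48);  n_6 = (-0.5948, -0.8038)
∠(n_2, n_6) = 148.86°
δ = |180° − 148.86°| = 31.14°
31.14° ≤ 2α = 43.60°  →  valid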